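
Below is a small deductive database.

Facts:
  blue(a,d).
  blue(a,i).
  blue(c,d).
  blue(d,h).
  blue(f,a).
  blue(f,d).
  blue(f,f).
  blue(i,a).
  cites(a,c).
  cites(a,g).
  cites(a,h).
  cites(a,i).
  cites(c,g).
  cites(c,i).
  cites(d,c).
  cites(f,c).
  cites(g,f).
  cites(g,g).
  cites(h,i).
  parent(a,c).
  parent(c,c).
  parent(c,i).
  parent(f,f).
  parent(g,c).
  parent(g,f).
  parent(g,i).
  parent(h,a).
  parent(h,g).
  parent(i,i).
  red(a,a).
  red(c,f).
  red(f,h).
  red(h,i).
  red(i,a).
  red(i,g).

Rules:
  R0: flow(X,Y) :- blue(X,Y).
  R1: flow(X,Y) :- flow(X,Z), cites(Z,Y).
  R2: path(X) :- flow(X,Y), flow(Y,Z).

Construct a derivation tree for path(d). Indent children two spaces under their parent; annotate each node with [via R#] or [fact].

round 1: derive flow(a,d) via R0 from blue(a,d)
round 1: derive flow(a,i) via R0 from blue(a,i)
round 1: derive flow(c,d) via R0 from blue(c,d)
round 1: derive flow(d,h) via R0 from blue(d,h)
round 1: derive flow(f,a) via R0 from blue(f,a)
round 1: derive flow(f,d) via R0 from blue(f,d)
round 1: derive flow(f,f) via R0 from blue(f,f)
round 1: derive flow(i,a) via R0 from blue(i,a)
round 2: derive flow(a,c) via R1 from flow(a,d), cites(d,c)
round 2: derive flow(c,c) via R1 from flow(c,d), cites(d,c)
round 2: derive flow(d,i) via R1 from flow(d,h), cites(h,i)
round 2: derive flow(f,c) via R1 from flow(f,a), cites(a,c)
round 2: derive flow(f,g) via R1 from flow(f,a), cites(a,g)
round 2: derive flow(f,h) via R1 from flow(f,a), cites(a,h)
round 2: derive flow(f,i) via R1 from flow(f,a), cites(a,i)
round 2: derive flow(i,c) via R1 from flow(i,a), cites(a,c)
round 2: derive flow(i,g) via R1 from flow(i,a), cites(a,g)
round 2: derive flow(i,h) via R1 from flow(i,a), cites(a,h)
round 2: derive flow(i,i) via R1 from flow(i,a), cites(a,i)
round 2: derive path(a) via R2 from flow(a,d), flow(d,h)
round 2: derive path(c) via R2 from flow(c,d), flow(d,h)
round 2: derive path(f) via R2 from flow(f,a), flow(a,d)
round 2: derive path(i) via R2 from flow(i,a), flow(a,d)
round 3: derive flow(a,g) via R1 from flow(a,c), cites(c,g)
round 3: derive flow(c,g) via R1 from flow(c,c), cites(c,g)
round 3: derive flow(c,i) via R1 from flow(c,c), cites(c,i)
round 3: derive flow(i,f) via R1 from flow(i,g), cites(g,f)
round 3: derive path(d) via R2 from flow(d,i), flow(i,a)
round 4: derive flow(a,f) via R1 from flow(a,g), cites(g,f)
round 4: derive flow(c,f) via R1 from flow(c,g), cites(g,f)

path(d)  [via R2]
  flow(d,i)  [via R1]
    flow(d,h)  [via R0]
      blue(d,h)  [fact]
    cites(h,i)  [fact]
  flow(i,a)  [via R0]
    blue(i,a)  [fact]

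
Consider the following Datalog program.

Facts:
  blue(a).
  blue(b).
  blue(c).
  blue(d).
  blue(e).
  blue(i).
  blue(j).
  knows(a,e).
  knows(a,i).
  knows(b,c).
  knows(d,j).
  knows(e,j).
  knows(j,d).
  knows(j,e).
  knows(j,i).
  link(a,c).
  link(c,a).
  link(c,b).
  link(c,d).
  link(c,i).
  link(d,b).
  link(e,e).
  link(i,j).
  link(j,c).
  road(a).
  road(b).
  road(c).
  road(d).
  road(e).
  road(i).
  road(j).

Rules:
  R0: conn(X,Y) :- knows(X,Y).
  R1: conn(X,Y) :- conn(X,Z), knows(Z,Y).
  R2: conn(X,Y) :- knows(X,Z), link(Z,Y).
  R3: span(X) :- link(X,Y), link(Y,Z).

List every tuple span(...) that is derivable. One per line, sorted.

span(a)
span(c)
span(e)
span(i)
span(j)

round 1: derive span(a) via R3 from link(a,c), link(c,a)
round 1: derive span(c) via R3 from link(c,a), link(a,c)
round 1: derive span(e) via R3 from link(e,e), link(e,e)
round 1: derive span(i) via R3 from link(i,j), link(j,c)
round 1: derive span(j) via R3 from link(j,c), link(c,a)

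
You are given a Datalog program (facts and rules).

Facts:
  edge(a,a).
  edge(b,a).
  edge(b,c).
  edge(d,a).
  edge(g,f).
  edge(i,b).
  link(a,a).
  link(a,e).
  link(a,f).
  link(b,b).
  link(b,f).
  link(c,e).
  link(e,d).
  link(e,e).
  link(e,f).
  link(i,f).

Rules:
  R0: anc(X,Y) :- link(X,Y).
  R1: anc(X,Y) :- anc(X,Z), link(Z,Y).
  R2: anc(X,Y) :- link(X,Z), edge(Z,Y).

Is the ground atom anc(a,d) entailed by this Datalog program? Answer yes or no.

round 1: derive anc(a,a) via R0 from link(a,a)
round 1: derive anc(a,e) via R0 from link(a,e)
round 1: derive anc(a,f) via R0 from link(a,f)
round 1: derive anc(b,b) via R0 from link(b,b)
round 1: derive anc(b,f) via R0 from link(b,f)
round 1: derive anc(c,e) via R0 from link(c,e)
round 1: derive anc(e,d) via R0 from link(e,d)
round 1: derive anc(e,e) via R0 from link(e,e)
round 1: derive anc(e,f) via R0 from link(e,f)
round 1: derive anc(i,f) via R0 from link(i,f)
round 1: derive anc(b,a) via R2 from link(b,b), edge(b,a)
round 1: derive anc(b,c) via R2 from link(b,b), edge(b,c)
round 1: derive anc(e,a) via R2 from link(e,d), edge(d,a)
round 2: derive anc(a,d) via R1 from anc(a,e), link(e,d)
round 2: derive anc(b,e) via R1 from anc(b,a), link(a,e)
round 2: derive anc(c,d) via R1 from anc(c,e), link(e,d)
round 2: derive anc(c,f) via R1 from anc(c,e), link(e,f)
round 3: derive anc(b,d) via R1 from anc(b,e), link(e,d)

yes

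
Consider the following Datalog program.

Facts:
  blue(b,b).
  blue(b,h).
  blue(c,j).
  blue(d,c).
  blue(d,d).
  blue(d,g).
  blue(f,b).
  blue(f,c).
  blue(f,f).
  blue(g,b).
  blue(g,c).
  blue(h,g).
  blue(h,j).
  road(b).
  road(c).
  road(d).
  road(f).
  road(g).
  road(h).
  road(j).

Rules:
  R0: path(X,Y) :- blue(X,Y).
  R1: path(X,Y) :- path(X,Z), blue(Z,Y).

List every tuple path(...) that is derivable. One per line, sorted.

round 1: derive path(b,b) via R0 from blue(b,b)
round 1: derive path(b,h) via R0 from blue(b,h)
round 1: derive path(c,j) via R0 from blue(c,j)
round 1: derive path(d,c) via R0 from blue(d,c)
round 1: derive path(d,d) via R0 from blue(d,d)
round 1: derive path(d,g) via R0 from blue(d,g)
round 1: derive path(f,b) via R0 from blue(f,b)
round 1: derive path(f,c) via R0 from blue(f,c)
round 1: derive path(f,f) via R0 from blue(f,f)
round 1: derive path(g,b) via R0 from blue(g,b)
round 1: derive path(g,c) via R0 from blue(g,c)
round 1: derive path(h,g) via R0 from blue(h,g)
round 1: derive path(h,j) via R0 from blue(h,j)
round 2: derive path(b,g) via R1 from path(b,h), blue(h,g)
round 2: derive path(b,j) via R1 from path(b,h), blue(h,j)
round 2: derive path(d,b) via R1 from path(d,g), blue(g,b)
round 2: derive path(d,j) via R1 from path(d,c), blue(c,j)
round 2: derive path(f,h) via R1 from path(f,b), blue(b,h)
round 2: derive path(f,j) via R1 from path(f,c), blue(c,j)
round 2: derive path(g,h) via R1 from path(g,b), blue(b,h)
round 2: derive path(g,j) via R1 from path(g,c), blue(c,j)
round 2: derive path(h,b) via R1 from path(h,g), blue(g,b)
round 2: derive path(h,c) via R1 from path(h,g), blue(g,c)
round 3: derive path(b,c) via R1 from path(b,g), blue(g,c)
round 3: derive path(d,h) via R1 from path(d,b), blue(b,h)
round 3: derive path(f,g) via R1 from path(f,h), blue(h,g)
round 3: derive path(g,g) via R1 from path(g,h), blue(h,g)
round 3: derive path(h,h) via R1 from path(h,b), blue(b,h)

path(b,b)
path(b,c)
path(b,g)
path(b,h)
path(b,j)
path(c,j)
path(d,b)
path(d,c)
path(d,d)
path(d,g)
path(d,h)
path(d,j)
path(f,b)
path(f,c)
path(f,f)
path(f,g)
path(f,h)
path(f,j)
path(g,b)
path(g,c)
path(g,g)
path(g,h)
path(g,j)
path(h,b)
path(h,c)
path(h,g)
path(h,h)
path(h,j)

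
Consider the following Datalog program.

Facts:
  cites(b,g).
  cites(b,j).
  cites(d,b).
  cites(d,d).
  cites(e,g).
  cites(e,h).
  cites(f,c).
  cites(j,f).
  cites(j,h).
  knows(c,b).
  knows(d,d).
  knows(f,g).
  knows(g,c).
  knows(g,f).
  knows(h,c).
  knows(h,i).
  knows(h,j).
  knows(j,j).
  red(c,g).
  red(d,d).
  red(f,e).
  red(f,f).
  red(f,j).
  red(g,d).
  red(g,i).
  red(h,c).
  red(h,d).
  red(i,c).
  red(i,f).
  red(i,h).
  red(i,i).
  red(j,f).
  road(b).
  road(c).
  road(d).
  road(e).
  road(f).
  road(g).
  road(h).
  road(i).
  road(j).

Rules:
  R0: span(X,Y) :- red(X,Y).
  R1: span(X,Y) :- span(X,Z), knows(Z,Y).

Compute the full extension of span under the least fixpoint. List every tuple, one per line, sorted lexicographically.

round 1: derive span(c,g) via R0 from red(c,g)
round 1: derive span(d,d) via R0 from red(d,d)
round 1: derive span(f,e) via R0 from red(f,e)
round 1: derive span(f,f) via R0 from red(f,f)
round 1: derive span(f,j) via R0 from red(f,j)
round 1: derive span(g,d) via R0 from red(g,d)
round 1: derive span(g,i) via R0 from red(g,i)
round 1: derive span(h,c) via R0 from red(h,c)
round 1: derive span(h,d) via R0 from red(h,d)
round 1: derive span(i,c) via R0 from red(i,c)
round 1: derive span(i,f) via R0 from red(i,f)
round 1: derive span(i,h) via R0 from red(i,h)
round 1: derive span(i,i) via R0 from red(i,i)
round 1: derive span(j,f) via R0 from red(j,f)
round 2: derive span(c,c) via R1 from span(c,g), knows(g,c)
round 2: derive span(c,f) via R1 from span(c,g), knows(g,f)
round 2: derive span(f,g) via R1 from span(f,f), knows(f,g)
round 2: derive span(h,b) via R1 from span(h,c), knows(c,b)
round 2: derive span(i,b) via R1 from span(i,c), knows(c,b)
round 2: derive span(i,g) via R1 from span(i,f), knows(f,g)
round 2: derive span(i,j) via R1 from span(i,h), knows(h,j)
round 2: derive span(j,g) via R1 from span(j,f), knows(f,g)
round 3: derive span(c,b) via R1 from span(c,c), knows(c,b)
round 3: derive span(f,c) via R1 from span(f,g), knows(g,c)
round 3: derive span(j,c) via R1 from span(j,g), knows(g,c)
round 4: derive span(f,b) via R1 from span(f,c), knows(c,b)
round 4: derive span(j,b) via R1 from span(j,c), knows(c,b)

span(c,b)
span(c,c)
span(c,f)
span(c,g)
span(d,d)
span(f,b)
span(f,c)
span(f,e)
span(f,f)
span(f,g)
span(f,j)
span(g,d)
span(g,i)
span(h,b)
span(h,c)
span(h,d)
span(i,b)
span(i,c)
span(i,f)
span(i,g)
span(i,h)
span(i,i)
span(i,j)
span(j,b)
span(j,c)
span(j,f)
span(j,g)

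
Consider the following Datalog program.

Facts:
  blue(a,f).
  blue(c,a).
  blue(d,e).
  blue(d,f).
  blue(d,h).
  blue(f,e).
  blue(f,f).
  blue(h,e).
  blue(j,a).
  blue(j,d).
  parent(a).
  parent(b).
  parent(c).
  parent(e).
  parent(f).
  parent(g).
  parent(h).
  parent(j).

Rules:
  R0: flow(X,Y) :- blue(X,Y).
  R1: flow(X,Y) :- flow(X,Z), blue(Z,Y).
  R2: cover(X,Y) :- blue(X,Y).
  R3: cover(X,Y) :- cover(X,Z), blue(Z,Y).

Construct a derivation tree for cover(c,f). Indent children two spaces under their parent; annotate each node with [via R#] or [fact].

cover(c,f)  [via R3]
  cover(c,a)  [via R2]
    blue(c,a)  [fact]
  blue(a,f)  [fact]

round 1: derive cover(a,f) via R2 from blue(a,f)
round 1: derive cover(c,a) via R2 from blue(c,a)
round 1: derive cover(d,e) via R2 from blue(d,e)
round 1: derive cover(d,f) via R2 from blue(d,f)
round 1: derive cover(d,h) via R2 from blue(d,h)
round 1: derive cover(f,e) via R2 from blue(f,e)
round 1: derive cover(f,f) via R2 from blue(f,f)
round 1: derive cover(h,e) via R2 from blue(h,e)
round 1: derive cover(j,a) via R2 from blue(j,a)
round 1: derive cover(j,d) via R2 from blue(j,d)
round 2: derive cover(a,e) via R3 from cover(a,f), blue(f,e)
round 2: derive cover(c,f) via R3 from cover(c,a), blue(a,f)
round 2: derive cover(j,e) via R3 from cover(j,d), blue(d,e)
round 2: derive cover(j,f) via R3 from cover(j,a), blue(a,f)
round 2: derive cover(j,h) via R3 from cover(j,d), blue(d,h)
round 3: derive cover(c,e) via R3 from cover(c,f), blue(f,e)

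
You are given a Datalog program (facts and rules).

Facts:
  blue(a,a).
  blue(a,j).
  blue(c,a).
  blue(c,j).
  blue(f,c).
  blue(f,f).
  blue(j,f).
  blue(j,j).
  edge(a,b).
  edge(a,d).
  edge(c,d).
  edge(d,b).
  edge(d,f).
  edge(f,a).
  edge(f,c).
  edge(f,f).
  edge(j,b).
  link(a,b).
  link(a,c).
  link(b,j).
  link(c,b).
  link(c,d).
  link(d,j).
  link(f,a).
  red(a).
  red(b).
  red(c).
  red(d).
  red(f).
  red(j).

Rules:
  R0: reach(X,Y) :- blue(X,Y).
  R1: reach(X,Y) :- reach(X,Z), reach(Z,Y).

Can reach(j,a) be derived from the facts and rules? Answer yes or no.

yes

round 1: derive reach(a,a) via R0 from blue(a,a)
round 1: derive reach(a,j) via R0 from blue(a,j)
round 1: derive reach(c,a) via R0 from blue(c,a)
round 1: derive reach(c,j) via R0 from blue(c,j)
round 1: derive reach(f,c) via R0 from blue(f,c)
round 1: derive reach(f,f) via R0 from blue(f,f)
round 1: derive reach(j,f) via R0 from blue(j,f)
round 1: derive reach(j,j) via R0 from blue(j,j)
round 2: derive reach(a,f) via R1 from reach(a,j), reach(j,f)
round 2: derive reach(c,f) via R1 from reach(c,j), reach(j,f)
round 2: derive reach(f,a) via R1 from reach(f,c), reach(c,a)
round 2: derive reach(f,j) via R1 from reach(f,c), reach(c,j)
round 2: derive reach(j,c) via R1 from reach(j,f), reach(f,c)
round 3: derive reach(a,c) via R1 from reach(a,f), reach(f,c)
round 3: derive reach(c,c) via R1 from reach(c,f), reach(f,c)
round 3: derive reach(j,a) via R1 from reach(j,c), reach(c,a)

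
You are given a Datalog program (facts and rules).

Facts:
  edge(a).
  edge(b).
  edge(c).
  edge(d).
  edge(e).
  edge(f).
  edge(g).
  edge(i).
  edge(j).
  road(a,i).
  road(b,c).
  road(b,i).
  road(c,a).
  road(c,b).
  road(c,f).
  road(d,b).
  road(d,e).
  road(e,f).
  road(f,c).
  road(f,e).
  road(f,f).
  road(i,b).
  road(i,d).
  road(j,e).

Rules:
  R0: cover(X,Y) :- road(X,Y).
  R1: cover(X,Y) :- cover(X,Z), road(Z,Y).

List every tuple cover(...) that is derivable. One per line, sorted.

round 1: derive cover(a,i) via R0 from road(a,i)
round 1: derive cover(b,c) via R0 from road(b,c)
round 1: derive cover(b,i) via R0 from road(b,i)
round 1: derive cover(c,a) via R0 from road(c,a)
round 1: derive cover(c,b) via R0 from road(c,b)
round 1: derive cover(c,f) via R0 from road(c,f)
round 1: derive cover(d,b) via R0 from road(d,b)
round 1: derive cover(d,e) via R0 from road(d,e)
round 1: derive cover(e,f) via R0 from road(e,f)
round 1: derive cover(f,c) via R0 from road(f,c)
round 1: derive cover(f,e) via R0 from road(f,e)
round 1: derive cover(f,f) via R0 from road(f,f)
round 1: derive cover(i,b) via R0 from road(i,b)
round 1: derive cover(i,d) via R0 from road(i,d)
round 1: derive cover(j,e) via R0 from road(j,e)
round 2: derive cover(a,b) via R1 from cover(a,i), road(i,b)
round 2: derive cover(a,d) via R1 from cover(a,i), road(i,d)
round 2: derive cover(b,a) via R1 from cover(b,c), road(c,a)
round 2: derive cover(b,b) via R1 from cover(b,c), road(c,b)
round 2: derive cover(b,d) via R1 from cover(b,i), road(i,d)
round 2: derive cover(b,f) via R1 from cover(b,c), road(c,f)
round 2: derive cover(c,c) via R1 from cover(c,b), road(b,c)
round 2: derive cover(c,e) via R1 from cover(c,f), road(f,e)
round 2: derive cover(c,i) via R1 from cover(c,a), road(a,i)
round 2: derive cover(d,c) via R1 from cover(d,b), road(b,c)
round 2: derive cover(d,f) via R1 from cover(d,e), road(e,f)
round 2: derive cover(d,i) via R1 from cover(d,b), road(b,i)
round 2: derive cover(e,c) via R1 from cover(e,f), road(f,c)
round 2: derive cover(e,e) via R1 from cover(e,f), road(f,e)
round 2: derive cover(f,a) via R1 from cover(f,c), road(c,a)
round 2: derive cover(f,b) via R1 from cover(f,c), road(c,b)
round 2: derive cover(i,c) via R1 from cover(i,b), road(b,c)
round 2: derive cover(i,e) via R1 from cover(i,d), road(d,e)
round 2: derive cover(i,i) via R1 from cover(i,b), road(b,i)
round 2: derive cover(j,f) via R1 from cover(j,e), road(e,f)
round 3: derive cover(a,c) via R1 from cover(a,b), road(b,c)
round 3: derive cover(a,e) via R1 from cover(a,d), road(d,e)
round 3: derive cover(b,e) via R1 from cover(b,d), road(d,e)
round 3: derive cover(c,d) via R1 from cover(c,i), road(i,d)
round 3: derive cover(d,a) via R1 from cover(d,c), road(c,a)
round 3: derive cover(d,d) via R1 from cover(d,i), road(i,d)
round 3: derive cover(e,a) via R1 from cover(e,c), road(c,a)
round 3: derive cover(e,b) via R1 from cover(e,c), road(c,b)
round 3: derive cover(f,i) via R1 from cover(f,a), road(a,i)
round 3: derive cover(i,a) via R1 from cover(i,c), road(c,a)
round 3: derive cover(i,f) via R1 from cover(i,c), road(c,f)
round 3: derive cover(j,c) via R1 from cover(j,f), road(f,c)
round 4: derive cover(a,a) via R1 from cover(a,c), road(c,a)
round 4: derive cover(a,f) via R1 from cover(a,c), road(c,f)
round 4: derive cover(e,i) via R1 from cover(e,a), road(a,i)
round 4: derive cover(f,d) via R1 from cover(f,i), road(i,d)
round 4: derive cover(j,a) via R1 from cover(j,c), road(c,a)
round 4: derive cover(j,b) via R1 from cover(j,c), road(c,b)
round 5: derive cover(e,d) via R1 from cover(e,i), road(i,d)
round 5: derive cover(j,i) via R1 from cover(j,a), road(a,i)
round 6: derive cover(j,d) via R1 from cover(j,i), road(i,d)

cover(a,a)
cover(a,b)
cover(a,c)
cover(a,d)
cover(a,e)
cover(a,f)
cover(a,i)
cover(b,a)
cover(b,b)
cover(b,c)
cover(b,d)
cover(b,e)
cover(b,f)
cover(b,i)
cover(c,a)
cover(c,b)
cover(c,c)
cover(c,d)
cover(c,e)
cover(c,f)
cover(c,i)
cover(d,a)
cover(d,b)
cover(d,c)
cover(d,d)
cover(d,e)
cover(d,f)
cover(d,i)
cover(e,a)
cover(e,b)
cover(e,c)
cover(e,d)
cover(e,e)
cover(e,f)
cover(e,i)
cover(f,a)
cover(f,b)
cover(f,c)
cover(f,d)
cover(f,e)
cover(f,f)
cover(f,i)
cover(i,a)
cover(i,b)
cover(i,c)
cover(i,d)
cover(i,e)
cover(i,f)
cover(i,i)
cover(j,a)
cover(j,b)
cover(j,c)
cover(j,d)
cover(j,e)
cover(j,f)
cover(j,i)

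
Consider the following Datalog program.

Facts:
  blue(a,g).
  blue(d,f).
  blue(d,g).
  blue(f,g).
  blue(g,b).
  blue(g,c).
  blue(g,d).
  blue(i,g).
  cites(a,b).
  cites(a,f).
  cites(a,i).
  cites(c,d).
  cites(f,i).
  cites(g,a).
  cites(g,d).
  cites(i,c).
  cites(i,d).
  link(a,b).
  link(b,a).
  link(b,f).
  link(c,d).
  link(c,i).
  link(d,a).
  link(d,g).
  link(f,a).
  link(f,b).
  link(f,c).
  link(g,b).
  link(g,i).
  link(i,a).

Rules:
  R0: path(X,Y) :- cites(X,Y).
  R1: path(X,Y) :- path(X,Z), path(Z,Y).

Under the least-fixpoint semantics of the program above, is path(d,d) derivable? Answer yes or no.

no

round 1: derive path(a,b) via R0 from cites(a,b)
round 1: derive path(a,f) via R0 from cites(a,f)
round 1: derive path(a,i) via R0 from cites(a,i)
round 1: derive path(c,d) via R0 from cites(c,d)
round 1: derive path(f,i) via R0 from cites(f,i)
round 1: derive path(g,a) via R0 from cites(g,a)
round 1: derive path(g,d) via R0 from cites(g,d)
round 1: derive path(i,c) via R0 from cites(i,c)
round 1: derive path(i,d) via R0 from cites(i,d)
round 2: derive path(a,c) via R1 from path(a,i), path(i,c)
round 2: derive path(a,d) via R1 from path(a,i), path(i,d)
round 2: derive path(f,c) via R1 from path(f,i), path(i,c)
round 2: derive path(f,d) via R1 from path(f,i), path(i,d)
round 2: derive path(g,b) via R1 from path(g,a), path(a,b)
round 2: derive path(g,f) via R1 from path(g,a), path(a,f)
round 2: derive path(g,i) via R1 from path(g,a), path(a,i)
round 3: derive path(g,c) via R1 from path(g,a), path(a,c)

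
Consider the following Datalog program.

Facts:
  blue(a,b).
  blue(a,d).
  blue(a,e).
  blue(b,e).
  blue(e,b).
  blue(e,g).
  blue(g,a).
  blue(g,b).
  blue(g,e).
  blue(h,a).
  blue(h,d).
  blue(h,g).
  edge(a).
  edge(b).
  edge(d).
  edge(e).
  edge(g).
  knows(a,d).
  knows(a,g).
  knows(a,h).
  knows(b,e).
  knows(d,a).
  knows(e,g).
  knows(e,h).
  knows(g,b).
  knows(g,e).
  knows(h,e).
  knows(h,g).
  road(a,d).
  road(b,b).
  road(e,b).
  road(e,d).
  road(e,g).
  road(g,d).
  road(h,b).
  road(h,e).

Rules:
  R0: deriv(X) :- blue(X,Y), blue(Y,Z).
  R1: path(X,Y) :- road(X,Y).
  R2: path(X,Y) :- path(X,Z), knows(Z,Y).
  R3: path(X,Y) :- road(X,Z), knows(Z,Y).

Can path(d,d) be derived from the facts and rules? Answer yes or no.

round 1: derive path(a,d) via R1 from road(a,d)
round 1: derive path(b,b) via R1 from road(b,b)
round 1: derive path(e,b) via R1 from road(e,b)
round 1: derive path(e,d) via R1 from road(e,d)
round 1: derive path(e,g) via R1 from road(e,g)
round 1: derive path(g,d) via R1 from road(g,d)
round 1: derive path(h,b) via R1 from road(h,b)
round 1: derive path(h,e) via R1 from road(h,e)
round 1: derive path(a,a) via R3 from road(a,d), knows(d,a)
round 1: derive path(b,e) via R3 from road(b,b), knows(b,e)
round 1: derive path(e,a) via R3 from road(e,d), knows(d,a)
round 1: derive path(e,e) via R3 from road(e,b), knows(b,e)
round 1: derive path(g,a) via R3 from road(g,d), knows(d,a)
round 1: derive path(h,g) via R3 from road(h,e), knows(e,g)
round 1: derive path(h,h) via R3 from road(h,e), knows(e,h)
round 2: derive path(a,g) via R2 from path(a,a), knows(a,g)
round 2: derive path(a,h) via R2 from path(a,a), knows(a,h)
round 2: derive path(b,g) via R2 from path(b,e), knows(e,g)
round 2: derive path(b,h) via R2 from path(b,e), knows(e,h)
round 2: derive path(e,h) via R2 from path(e,a), knows(a,h)
round 2: derive path(g,g) via R2 from path(g,a), knows(a,g)
round 2: derive path(g,h) via R2 from path(g,a), knows(a,h)
round 3: derive path(a,b) via R2 from path(a,g), knows(g,b)
round 3: derive path(a,e) via R2 from path(a,g), knows(g,e)
round 3: derive path(g,b) via R2 from path(g,g), knows(g,b)
round 3: derive path(g,e) via R2 from path(g,g), knows(g,e)

no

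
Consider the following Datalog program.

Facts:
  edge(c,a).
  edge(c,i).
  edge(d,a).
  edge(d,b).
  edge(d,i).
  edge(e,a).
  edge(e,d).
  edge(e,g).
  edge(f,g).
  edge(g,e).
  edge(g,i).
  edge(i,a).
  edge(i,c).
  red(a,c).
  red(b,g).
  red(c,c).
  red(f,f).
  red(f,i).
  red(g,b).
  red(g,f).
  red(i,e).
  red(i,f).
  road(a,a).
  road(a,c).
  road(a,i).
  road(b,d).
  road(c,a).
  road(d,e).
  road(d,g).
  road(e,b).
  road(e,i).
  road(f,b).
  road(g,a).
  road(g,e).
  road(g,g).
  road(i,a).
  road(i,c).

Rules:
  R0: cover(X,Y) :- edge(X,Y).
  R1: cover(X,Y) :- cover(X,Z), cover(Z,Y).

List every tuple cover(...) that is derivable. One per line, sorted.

cover(c,a)
cover(c,c)
cover(c,i)
cover(d,a)
cover(d,b)
cover(d,c)
cover(d,i)
cover(e,a)
cover(e,b)
cover(e,c)
cover(e,d)
cover(e,e)
cover(e,g)
cover(e,i)
cover(f,a)
cover(f,b)
cover(f,c)
cover(f,d)
cover(f,e)
cover(f,g)
cover(f,i)
cover(g,a)
cover(g,b)
cover(g,c)
cover(g,d)
cover(g,e)
cover(g,g)
cover(g,i)
cover(i,a)
cover(i,c)
cover(i,i)

round 1: derive cover(c,a) via R0 from edge(c,a)
round 1: derive cover(c,i) via R0 from edge(c,i)
round 1: derive cover(d,a) via R0 from edge(d,a)
round 1: derive cover(d,b) via R0 from edge(d,b)
round 1: derive cover(d,i) via R0 from edge(d,i)
round 1: derive cover(e,a) via R0 from edge(e,a)
round 1: derive cover(e,d) via R0 from edge(e,d)
round 1: derive cover(e,g) via R0 from edge(e,g)
round 1: derive cover(f,g) via R0 from edge(f,g)
round 1: derive cover(g,e) via R0 from edge(g,e)
round 1: derive cover(g,i) via R0 from edge(g,i)
round 1: derive cover(i,a) via R0 from edge(i,a)
round 1: derive cover(i,c) via R0 from edge(i,c)
round 2: derive cover(c,c) via R1 from cover(c,i), cover(i,c)
round 2: derive cover(d,c) via R1 from cover(d,i), cover(i,c)
round 2: derive cover(e,b) via R1 from cover(e,d), cover(d,b)
round 2: derive cover(e,e) via R1 from cover(e,g), cover(g,e)
round 2: derive cover(e,i) via R1 from cover(e,d), cover(d,i)
round 2: derive cover(f,e) via R1 from cover(f,g), cover(g,e)
round 2: derive cover(f,i) via R1 from cover(f,g), cover(g,i)
round 2: derive cover(g,a) via R1 from cover(g,e), cover(e,a)
round 2: derive cover(g,c) via R1 from cover(g,i), cover(i,c)
round 2: derive cover(g,d) via R1 from cover(g,e), cover(e,d)
round 2: derive cover(g,g) via R1 from cover(g,e), cover(e,g)
round 2: derive cover(i,i) via R1 from cover(i,c), cover(c,i)
round 3: derive cover(e,c) via R1 from cover(e,d), cover(d,c)
round 3: derive cover(f,a) via R1 from cover(f,e), cover(e,a)
round 3: derive cover(f,b) via R1 from cover(f,e), cover(e,b)
round 3: derive cover(f,c) via R1 from cover(f,g), cover(g,c)
round 3: derive cover(f,d) via R1 from cover(f,e), cover(e,d)
round 3: derive cover(g,b) via R1 from cover(g,d), cover(d,b)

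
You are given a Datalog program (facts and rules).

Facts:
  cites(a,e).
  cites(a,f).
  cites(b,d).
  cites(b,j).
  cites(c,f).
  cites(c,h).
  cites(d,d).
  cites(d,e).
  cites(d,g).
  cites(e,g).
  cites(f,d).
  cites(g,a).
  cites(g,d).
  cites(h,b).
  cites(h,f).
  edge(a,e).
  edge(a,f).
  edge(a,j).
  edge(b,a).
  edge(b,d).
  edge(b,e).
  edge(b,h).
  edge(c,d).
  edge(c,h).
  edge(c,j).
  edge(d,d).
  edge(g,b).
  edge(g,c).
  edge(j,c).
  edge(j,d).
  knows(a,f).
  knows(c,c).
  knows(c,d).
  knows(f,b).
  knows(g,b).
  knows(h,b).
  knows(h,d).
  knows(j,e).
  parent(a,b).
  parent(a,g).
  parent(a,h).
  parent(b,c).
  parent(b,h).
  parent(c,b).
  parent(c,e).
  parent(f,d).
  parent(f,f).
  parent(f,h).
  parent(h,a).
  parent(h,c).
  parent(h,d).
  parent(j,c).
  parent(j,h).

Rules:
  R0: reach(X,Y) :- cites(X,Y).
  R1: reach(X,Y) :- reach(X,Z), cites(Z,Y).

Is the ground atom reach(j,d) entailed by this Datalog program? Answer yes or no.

no

round 1: derive reach(a,e) via R0 from cites(a,e)
round 1: derive reach(a,f) via R0 from cites(a,f)
round 1: derive reach(b,d) via R0 from cites(b,d)
round 1: derive reach(b,j) via R0 from cites(b,j)
round 1: derive reach(c,f) via R0 from cites(c,f)
round 1: derive reach(c,h) via R0 from cites(c,h)
round 1: derive reach(d,d) via R0 from cites(d,d)
round 1: derive reach(d,e) via R0 from cites(d,e)
round 1: derive reach(d,g) via R0 from cites(d,g)
round 1: derive reach(e,g) via R0 from cites(e,g)
round 1: derive reach(f,d) via R0 from cites(f,d)
round 1: derive reach(g,a) via R0 from cites(g,a)
round 1: derive reach(g,d) via R0 from cites(g,d)
round 1: derive reach(h,b) via R0 from cites(h,b)
round 1: derive reach(h,f) via R0 from cites(h,f)
round 2: derive reach(a,d) via R1 from reach(a,f), cites(f,d)
round 2: derive reach(a,g) via R1 from reach(a,e), cites(e,g)
round 2: derive reach(b,e) via R1 from reach(b,d), cites(d,e)
round 2: derive reach(b,g) via R1 from reach(b,d), cites(d,g)
round 2: derive reach(c,b) via R1 from reach(c,h), cites(h,b)
round 2: derive reach(c,d) via R1 from reach(c,f), cites(f,d)
round 2: derive reach(d,a) via R1 from reach(d,g), cites(g,a)
round 2: derive reach(e,a) via R1 from reach(e,g), cites(g,a)
round 2: derive reach(e,d) via R1 from reach(e,g), cites(g,d)
round 2: derive reach(f,e) via R1 from reach(f,d), cites(d,e)
round 2: derive reach(f,g) via R1 from reach(f,d), cites(d,g)
round 2: derive reach(g,e) via R1 from reach(g,a), cites(a,e)
round 2: derive reach(g,f) via R1 from reach(g,a), cites(a,f)
round 2: derive reach(g,g) via R1 from reach(g,d), cites(d,g)
round 2: derive reach(h,d) via R1 from reach(h,b), cites(b,d)
round 2: derive reach(h,j) via R1 from reach(h,b), cites(b,j)
round 3: derive reach(a,a) via R1 from reach(a,g), cites(g,a)
round 3: derive reach(b,a) via R1 from reach(b,g), cites(g,a)
round 3: derive reach(c,e) via R1 from reach(c,d), cites(d,e)
round 3: derive reach(c,g) via R1 from reach(c,d), cites(d,g)
round 3: derive reach(c,j) via R1 from reach(c,b), cites(b,j)
round 3: derive reach(d,f) via R1 from reach(d,a), cites(a,f)
round 3: derive reach(e,e) via R1 from reach(e,a), cites(a,e)
round 3: derive reach(e,f) via R1 from reach(e,a), cites(a,f)
round 3: derive reach(f,a) via R1 from reach(f,g), cites(g,a)
round 3: derive reach(h,e) via R1 from reach(h,d), cites(d,e)
round 3: derive reach(h,g) via R1 from reach(h,d), cites(d,g)
round 4: derive reach(b,f) via R1 from reach(b,a), cites(a,f)
round 4: derive reach(c,a) via R1 from reach(c,g), cites(g,a)
round 4: derive reach(f,f) via R1 from reach(f,a), cites(a,f)
round 4: derive reach(h,a) via R1 from reach(h,g), cites(g,a)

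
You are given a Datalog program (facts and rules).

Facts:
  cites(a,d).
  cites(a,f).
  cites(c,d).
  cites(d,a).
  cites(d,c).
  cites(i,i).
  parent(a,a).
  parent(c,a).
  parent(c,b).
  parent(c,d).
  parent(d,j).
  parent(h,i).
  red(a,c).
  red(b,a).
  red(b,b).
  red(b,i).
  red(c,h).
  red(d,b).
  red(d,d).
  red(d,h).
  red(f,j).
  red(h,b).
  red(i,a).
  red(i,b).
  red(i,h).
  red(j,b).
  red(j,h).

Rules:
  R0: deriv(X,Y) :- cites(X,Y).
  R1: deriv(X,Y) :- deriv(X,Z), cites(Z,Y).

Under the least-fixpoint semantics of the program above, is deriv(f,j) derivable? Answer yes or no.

no

round 1: derive deriv(a,d) via R0 from cites(a,d)
round 1: derive deriv(a,f) via R0 from cites(a,f)
round 1: derive deriv(c,d) via R0 from cites(c,d)
round 1: derive deriv(d,a) via R0 from cites(d,a)
round 1: derive deriv(d,c) via R0 from cites(d,c)
round 1: derive deriv(i,i) via R0 from cites(i,i)
round 2: derive deriv(a,a) via R1 from deriv(a,d), cites(d,a)
round 2: derive deriv(a,c) via R1 from deriv(a,d), cites(d,c)
round 2: derive deriv(c,a) via R1 from deriv(c,d), cites(d,a)
round 2: derive deriv(c,c) via R1 from deriv(c,d), cites(d,c)
round 2: derive deriv(d,d) via R1 from deriv(d,a), cites(a,d)
round 2: derive deriv(d,f) via R1 from deriv(d,a), cites(a,f)
round 3: derive deriv(c,f) via R1 from deriv(c,a), cites(a,f)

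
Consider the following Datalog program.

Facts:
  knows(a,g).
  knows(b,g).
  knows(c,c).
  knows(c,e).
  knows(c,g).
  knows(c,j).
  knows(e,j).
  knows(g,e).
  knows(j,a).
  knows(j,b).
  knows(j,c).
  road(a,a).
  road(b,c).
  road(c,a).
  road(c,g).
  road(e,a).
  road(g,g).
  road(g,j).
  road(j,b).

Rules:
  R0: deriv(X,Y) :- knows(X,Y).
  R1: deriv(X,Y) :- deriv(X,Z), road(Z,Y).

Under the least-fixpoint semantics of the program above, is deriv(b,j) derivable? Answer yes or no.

round 1: derive deriv(a,g) via R0 from knows(a,g)
round 1: derive deriv(b,g) via R0 from knows(b,g)
round 1: derive deriv(c,c) via R0 from knows(c,c)
round 1: derive deriv(c,e) via R0 from knows(c,e)
round 1: derive deriv(c,g) via R0 from knows(c,g)
round 1: derive deriv(c,j) via R0 from knows(c,j)
round 1: derive deriv(e,j) via R0 from knows(e,j)
round 1: derive deriv(g,e) via R0 from knows(g,e)
round 1: derive deriv(j,a) via R0 from knows(j,a)
round 1: derive deriv(j,b) via R0 from knows(j,b)
round 1: derive deriv(j,c) via R0 from knows(j,c)
round 2: derive deriv(a,j) via R1 from deriv(a,g), road(g,j)
round 2: derive deriv(b,j) via R1 from deriv(b,g), road(g,j)
round 2: derive deriv(c,a) via R1 from deriv(c,c), road(c,a)
round 2: derive deriv(c,b) via R1 from deriv(c,j), road(j,b)
round 2: derive deriv(e,b) via R1 from deriv(e,j), road(j,b)
round 2: derive deriv(g,a) via R1 from deriv(g,e), road(e,a)
round 2: derive deriv(j,g) via R1 from deriv(j,c), road(c,g)
round 3: derive deriv(a,b) via R1 from deriv(a,j), road(j,b)
round 3: derive deriv(b,b) via R1 from deriv(b,j), road(j,b)
round 3: derive deriv(e,c) via R1 from deriv(e,b), road(b,c)
round 3: derive deriv(j,j) via R1 from deriv(j,g), road(g,j)
round 4: derive deriv(a,c) via R1 from deriv(a,b), road(b,c)
round 4: derive deriv(b,c) via R1 from deriv(b,b), road(b,c)
round 4: derive deriv(e,a) via R1 from deriv(e,c), road(c,a)
round 4: derive deriv(e,g) via R1 from deriv(e,c), road(c,g)
round 5: derive deriv(a,a) via R1 from deriv(a,c), road(c,a)
round 5: derive deriv(b,a) via R1 from deriv(b,c), road(c,a)

yes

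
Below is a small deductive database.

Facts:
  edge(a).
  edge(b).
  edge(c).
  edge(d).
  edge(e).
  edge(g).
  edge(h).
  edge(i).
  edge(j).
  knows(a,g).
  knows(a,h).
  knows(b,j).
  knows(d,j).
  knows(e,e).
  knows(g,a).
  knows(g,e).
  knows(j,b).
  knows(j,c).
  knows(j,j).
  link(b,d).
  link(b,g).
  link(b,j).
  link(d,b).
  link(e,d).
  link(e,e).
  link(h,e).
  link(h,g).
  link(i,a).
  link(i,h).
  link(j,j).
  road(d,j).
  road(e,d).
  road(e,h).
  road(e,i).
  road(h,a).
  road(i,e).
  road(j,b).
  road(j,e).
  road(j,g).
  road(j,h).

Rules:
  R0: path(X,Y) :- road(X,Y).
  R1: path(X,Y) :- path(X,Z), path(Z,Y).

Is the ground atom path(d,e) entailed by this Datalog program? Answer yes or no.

yes

round 1: derive path(d,j) via R0 from road(d,j)
round 1: derive path(e,d) via R0 from road(e,d)
round 1: derive path(e,h) via R0 from road(e,h)
round 1: derive path(e,i) via R0 from road(e,i)
round 1: derive path(h,a) via R0 from road(h,a)
round 1: derive path(i,e) via R0 from road(i,e)
round 1: derive path(j,b) via R0 from road(j,b)
round 1: derive path(j,e) via R0 from road(j,e)
round 1: derive path(j,g) via R0 from road(j,g)
round 1: derive path(j,h) via R0 from road(j,h)
round 2: derive path(d,b) via R1 from path(d,j), path(j,b)
round 2: derive path(d,e) via R1 from path(d,j), path(j,e)
round 2: derive path(d,g) via R1 from path(d,j), path(j,g)
round 2: derive path(d,h) via R1 from path(d,j), path(j,h)
round 2: derive path(e,a) via R1 from path(e,h), path(h,a)
round 2: derive path(e,e) via R1 from path(e,i), path(i,e)
round 2: derive path(e,j) via R1 from path(e,d), path(d,j)
round 2: derive path(i,d) via R1 from path(i,e), path(e,d)
round 2: derive path(i,h) via R1 from path(i,e), path(e,h)
round 2: derive path(i,i) via R1 from path(i,e), path(e,i)
round 2: derive path(j,a) via R1 from path(j,h), path(h,a)
round 2: derive path(j,d) via R1 from path(j,e), path(e,d)
round 2: derive path(j,i) via R1 from path(j,e), path(e,i)
round 3: derive path(d,a) via R1 from path(d,e), path(e,a)
round 3: derive path(d,d) via R1 from path(d,e), path(e,d)
round 3: derive path(d,i) via R1 from path(d,e), path(e,i)
round 3: derive path(e,b) via R1 from path(e,d), path(d,b)
round 3: derive path(e,g) via R1 from path(e,d), path(d,g)
round 3: derive path(i,a) via R1 from path(i,e), path(e,a)
round 3: derive path(i,b) via R1 from path(i,d), path(d,b)
round 3: derive path(i,g) via R1 from path(i,d), path(d,g)
round 3: derive path(i,j) via R1 from path(i,d), path(d,j)
round 3: derive path(j,j) via R1 from path(j,d), path(d,j)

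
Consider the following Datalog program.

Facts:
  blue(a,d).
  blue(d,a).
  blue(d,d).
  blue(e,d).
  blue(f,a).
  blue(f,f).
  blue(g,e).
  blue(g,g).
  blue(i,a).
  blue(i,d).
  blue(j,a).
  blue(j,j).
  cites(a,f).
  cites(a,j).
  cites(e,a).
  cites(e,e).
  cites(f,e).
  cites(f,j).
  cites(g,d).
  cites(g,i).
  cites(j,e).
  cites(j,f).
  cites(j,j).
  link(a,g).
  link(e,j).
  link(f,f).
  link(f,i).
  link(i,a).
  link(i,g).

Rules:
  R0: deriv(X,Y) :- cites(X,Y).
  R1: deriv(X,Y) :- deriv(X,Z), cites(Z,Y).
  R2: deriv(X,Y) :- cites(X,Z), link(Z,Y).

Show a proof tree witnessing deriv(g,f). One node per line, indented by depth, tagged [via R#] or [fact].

round 1: derive deriv(a,f) via R0 from cites(a,f)
round 1: derive deriv(a,j) via R0 from cites(a,j)
round 1: derive deriv(e,a) via R0 from cites(e,a)
round 1: derive deriv(e,e) via R0 from cites(e,e)
round 1: derive deriv(f,e) via R0 from cites(f,e)
round 1: derive deriv(f,j) via R0 from cites(f,j)
round 1: derive deriv(g,d) via R0 from cites(g,d)
round 1: derive deriv(g,i) via R0 from cites(g,i)
round 1: derive deriv(j,e) via R0 from cites(j,e)
round 1: derive deriv(j,f) via R0 from cites(j,f)
round 1: derive deriv(j,j) via R0 from cites(j,j)
round 1: derive deriv(a,i) via R2 from cites(a,f), link(f,i)
round 1: derive deriv(e,g) via R2 from cites(e,a), link(a,g)
round 1: derive deriv(e,j) via R2 from cites(e,e), link(e,j)
round 1: derive deriv(g,a) via R2 from cites(g,i), link(i,a)
round 1: derive deriv(g,g) via R2 from cites(g,i), link(i,g)
round 1: derive deriv(j,i) via R2 from cites(j,f), link(f,i)
round 2: derive deriv(a,e) via R1 from deriv(a,f), cites(f,e)
round 2: derive deriv(e,d) via R1 from deriv(e,g), cites(g,d)
round 2: derive deriv(e,f) via R1 from deriv(e,a), cites(a,f)
round 2: derive deriv(e,i) via R1 from deriv(e,g), cites(g,i)
round 2: derive deriv(f,a) via R1 from deriv(f,e), cites(e,a)
round 2: derive deriv(f,f) via R1 from deriv(f,j), cites(j,f)
round 2: derive deriv(g,f) via R1 from deriv(g,a), cites(a,f)
round 2: derive deriv(g,j) via R1 from deriv(g,a), cites(a,j)
round 2: derive deriv(j,a) via R1 from deriv(j,e), cites(e,a)
round 3: derive deriv(a,a) via R1 from deriv(a,e), cites(e,a)
round 3: derive deriv(g,e) via R1 from deriv(g,f), cites(f,e)

deriv(g,f)  [via R1]
  deriv(g,a)  [via R2]
    cites(g,i)  [fact]
    link(i,a)  [fact]
  cites(a,f)  [fact]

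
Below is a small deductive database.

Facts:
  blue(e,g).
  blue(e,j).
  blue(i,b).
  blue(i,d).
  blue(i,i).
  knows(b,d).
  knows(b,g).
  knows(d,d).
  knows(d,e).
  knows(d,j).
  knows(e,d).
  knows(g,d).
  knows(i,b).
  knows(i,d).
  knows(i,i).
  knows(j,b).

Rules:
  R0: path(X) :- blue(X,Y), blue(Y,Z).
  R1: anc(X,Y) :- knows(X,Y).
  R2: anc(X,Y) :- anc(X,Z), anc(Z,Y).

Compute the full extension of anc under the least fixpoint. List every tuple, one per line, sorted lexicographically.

anc(b,b)
anc(b,d)
anc(b,e)
anc(b,g)
anc(b,j)
anc(d,b)
anc(d,d)
anc(d,e)
anc(d,g)
anc(d,j)
anc(e,b)
anc(e,d)
anc(e,e)
anc(e,g)
anc(e,j)
anc(g,b)
anc(g,d)
anc(g,e)
anc(g,g)
anc(g,j)
anc(i,b)
anc(i,d)
anc(i,e)
anc(i,g)
anc(i,i)
anc(i,j)
anc(j,b)
anc(j,d)
anc(j,e)
anc(j,g)
anc(j,j)

round 1: derive anc(b,d) via R1 from knows(b,d)
round 1: derive anc(b,g) via R1 from knows(b,g)
round 1: derive anc(d,d) via R1 from knows(d,d)
round 1: derive anc(d,e) via R1 from knows(d,e)
round 1: derive anc(d,j) via R1 from knows(d,j)
round 1: derive anc(e,d) via R1 from knows(e,d)
round 1: derive anc(g,d) via R1 from knows(g,d)
round 1: derive anc(i,b) via R1 from knows(i,b)
round 1: derive anc(i,d) via R1 from knows(i,d)
round 1: derive anc(i,i) via R1 from knows(i,i)
round 1: derive anc(j,b) via R1 from knows(j,b)
round 2: derive anc(b,e) via R2 from anc(b,d), anc(d,e)
round 2: derive anc(b,j) via R2 from anc(b,d), anc(d,j)
round 2: derive anc(d,b) via R2 from anc(d,j), anc(j,b)
round 2: derive anc(e,e) via R2 from anc(e,d), anc(d,e)
round 2: derive anc(e,j) via R2 from anc(e,d), anc(d,j)
round 2: derive anc(g,e) via R2 from anc(g,d), anc(d,e)
round 2: derive anc(g,j) via R2 from anc(g,d), anc(d,j)
round 2: derive anc(i,e) via R2 from anc(i,d), anc(d,e)
round 2: derive anc(i,g) via R2 from anc(i,b), anc(b,g)
round 2: derive anc(i,j) via R2 from anc(i,d), anc(d,j)
round 2: derive anc(j,d) via R2 from anc(j,b), anc(b,d)
round 2: derive anc(j,g) via R2 from anc(j,b), anc(b,g)
round 3: derive anc(b,b) via R2 from anc(b,d), anc(d,b)
round 3: derive anc(d,g) via R2 from anc(d,b), anc(b,g)
round 3: derive anc(e,b) via R2 from anc(e,d), anc(d,b)
round 3: derive anc(e,g) via R2 from anc(e,j), anc(j,g)
round 3: derive anc(g,b) via R2 from anc(g,d), anc(d,b)
round 3: derive anc(g,g) via R2 from anc(g,j), anc(j,g)
round 3: derive anc(j,e) via R2 from anc(j,b), anc(b,e)
round 3: derive anc(j,j) via R2 from anc(j,b), anc(b,j)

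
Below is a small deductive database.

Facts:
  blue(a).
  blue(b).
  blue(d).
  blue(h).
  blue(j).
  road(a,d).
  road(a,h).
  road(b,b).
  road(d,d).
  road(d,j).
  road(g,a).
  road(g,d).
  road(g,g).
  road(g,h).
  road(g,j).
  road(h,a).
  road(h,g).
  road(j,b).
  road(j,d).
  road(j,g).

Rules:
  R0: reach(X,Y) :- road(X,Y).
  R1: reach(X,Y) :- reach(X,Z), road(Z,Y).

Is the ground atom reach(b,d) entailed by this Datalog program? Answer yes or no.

no

round 1: derive reach(a,d) via R0 from road(a,d)
round 1: derive reach(a,h) via R0 from road(a,h)
round 1: derive reach(b,b) via R0 from road(b,b)
round 1: derive reach(d,d) via R0 from road(d,d)
round 1: derive reach(d,j) via R0 from road(d,j)
round 1: derive reach(g,a) via R0 from road(g,a)
round 1: derive reach(g,d) via R0 from road(g,d)
round 1: derive reach(g,g) via R0 from road(g,g)
round 1: derive reach(g,h) via R0 from road(g,h)
round 1: derive reach(g,j) via R0 from road(g,j)
round 1: derive reach(h,a) via R0 from road(h,a)
round 1: derive reach(h,g) via R0 from road(h,g)
round 1: derive reach(j,b) via R0 from road(j,b)
round 1: derive reach(j,d) via R0 from road(j,d)
round 1: derive reach(j,g) via R0 from road(j,g)
round 2: derive reach(a,a) via R1 from reach(a,h), road(h,a)
round 2: derive reach(a,g) via R1 from reach(a,h), road(h,g)
round 2: derive reach(a,j) via R1 from reach(a,d), road(d,j)
round 2: derive reach(d,b) via R1 from reach(d,j), road(j,b)
round 2: derive reach(d,g) via R1 from reach(d,j), road(j,g)
round 2: derive reach(g,b) via R1 from reach(g,j), road(j,b)
round 2: derive reach(h,d) via R1 from reach(h,a), road(a,d)
round 2: derive reach(h,h) via R1 from reach(h,a), road(a,h)
round 2: derive reach(h,j) via R1 from reach(h,g), road(g,j)
round 2: derive reach(j,a) via R1 from reach(j,g), road(g,a)
round 2: derive reach(j,h) via R1 from reach(j,g), road(g,h)
round 2: derive reach(j,j) via R1 from reach(j,d), road(d,j)
round 3: derive reach(a,b) via R1 from reach(a,j), road(j,b)
round 3: derive reach(d,a) via R1 from reach(d,g), road(g,a)
round 3: derive reach(d,h) via R1 from reach(d,g), road(g,h)
round 3: derive reach(h,b) via R1 from reach(h,j), road(j,b)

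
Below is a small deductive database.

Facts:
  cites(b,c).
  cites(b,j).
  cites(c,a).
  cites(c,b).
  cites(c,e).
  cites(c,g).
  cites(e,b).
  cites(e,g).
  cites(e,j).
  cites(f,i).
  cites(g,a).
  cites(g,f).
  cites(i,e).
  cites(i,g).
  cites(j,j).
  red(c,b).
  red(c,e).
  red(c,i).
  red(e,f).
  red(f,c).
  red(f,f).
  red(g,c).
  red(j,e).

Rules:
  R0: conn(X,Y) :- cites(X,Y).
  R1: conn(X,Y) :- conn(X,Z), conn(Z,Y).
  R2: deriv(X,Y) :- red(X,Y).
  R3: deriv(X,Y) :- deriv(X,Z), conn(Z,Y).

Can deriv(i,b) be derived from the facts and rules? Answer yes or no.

round 1: derive conn(b,c) via R0 from cites(b,c)
round 1: derive conn(b,j) via R0 from cites(b,j)
round 1: derive conn(c,a) via R0 from cites(c,a)
round 1: derive conn(c,b) via R0 from cites(c,b)
round 1: derive conn(c,e) via R0 from cites(c,e)
round 1: derive conn(c,g) via R0 from cites(c,g)
round 1: derive conn(e,b) via R0 from cites(e,b)
round 1: derive conn(e,g) via R0 from cites(e,g)
round 1: derive conn(e,j) via R0 from cites(e,j)
round 1: derive conn(f,i) via R0 from cites(f,i)
round 1: derive conn(g,a) via R0 from cites(g,a)
round 1: derive conn(g,f) via R0 from cites(g,f)
round 1: derive conn(i,e) via R0 from cites(i,e)
round 1: derive conn(i,g) via R0 from cites(i,g)
round 1: derive conn(j,j) via R0 from cites(j,j)
round 1: derive deriv(c,b) via R2 from red(c,b)
round 1: derive deriv(c,e) via R2 from red(c,e)
round 1: derive deriv(c,i) via R2 from red(c,i)
round 1: derive deriv(e,f) via R2 from red(e,f)
round 1: derive deriv(f,c) via R2 from red(f,c)
round 1: derive deriv(f,f) via R2 from red(f,f)
round 1: derive deriv(g,c) via R2 from red(g,c)
round 1: derive deriv(j,e) via R2 from red(j,e)
round 2: derive conn(b,a) via R1 from conn(b,c), conn(c,a)
round 2: derive conn(b,b) via R1 from conn(b,c), conn(c,b)
round 2: derive conn(b,e) via R1 from conn(b,c), conn(c,e)
round 2: derive conn(b,g) via R1 from conn(b,c), conn(c,g)
round 2: derive conn(c,c) via R1 from conn(c,b), conn(b,c)
round 2: derive conn(c,f) via R1 from conn(c,g), conn(g,f)
round 2: derive conn(c,j) via R1 from conn(c,b), conn(b,j)
round 2: derive conn(e,a) via R1 from conn(e,g), conn(g,a)
round 2: derive conn(e,c) via R1 from conn(e,b), conn(b,c)
round 2: derive conn(e,f) via R1 from conn(e,g), conn(g,f)
round 2: derive conn(f,e) via R1 from conn(f,i), conn(i,e)
round 2: derive conn(f,g) via R1 from conn(f,i), conn(i,g)
round 2: derive conn(g,i) via R1 from conn(g,f), conn(f,i)
round 2: derive conn(i,a) via R1 from conn(i,g), conn(g,a)
round 2: derive conn(i,b) via R1 from conn(i,e), conn(e,b)
round 2: derive conn(i,f) via R1 from conn(i,g), conn(g,f)
round 2: derive conn(i,j) via R1 from conn(i,e), conn(e,j)
round 2: derive deriv(c,c) via R3 from deriv(c,b), conn(b,c)
round 2: derive deriv(c,g) via R3 from deriv(c,e), conn(e,g)
round 2: derive deriv(c,j) via R3 from deriv(c,b), conn(b,j)
round 2: derive deriv(e,i) via R3 from deriv(e,f), conn(f,i)
round 2: derive deriv(f,a) via R3 from deriv(f,c), conn(c,a)
round 2: derive deriv(f,b) via R3 from deriv(f,c), conn(c,b)
round 2: derive deriv(f,e) via R3 from deriv(f,c), conn(c,e)
round 2: derive deriv(f,g) via R3 from deriv(f,c), conn(c,g)
round 2: derive deriv(f,i) via R3 from deriv(f,f), conn(f,i)
round 2: derive deriv(g,a) via R3 from deriv(g,c), conn(c,a)
round 2: derive deriv(g,b) via R3 from deriv(g,c), conn(c,b)
round 2: derive deriv(g,e) via R3 from deriv(g,c), conn(c,e)
round 2: derive deriv(g,g) via R3 from deriv(g,c), conn(c,g)
round 2: derive deriv(j,b) via R3 from deriv(j,e), conn(e,b)
round 2: derive deriv(j,g) via R3 from deriv(j,e), conn(e,g)
round 2: derive deriv(j,j) via R3 from deriv(j,e), conn(e,j)
round 3: derive conn(b,f) via R1 from conn(b,c), conn(c,f)
round 3: derive conn(b,i) via R1 from conn(b,g), conn(g,i)
round 3: derive conn(c,i) via R1 from conn(c,f), conn(f,i)
round 3: derive conn(e,e) via R1 from conn(e,b), conn(b,e)
round 3: derive conn(e,i) via R1 from conn(e,f), conn(f,i)
round 3: derive conn(f,a) via R1 from conn(f,e), conn(e,a)
round 3: derive conn(f,b) via R1 from conn(f,e), conn(e,b)
round 3: derive conn(f,c) via R1 from conn(f,e), conn(e,c)
round 3: derive conn(f,f) via R1 from conn(f,e), conn(e,f)
round 3: derive conn(f,j) via R1 from conn(f,e), conn(e,j)
round 3: derive conn(g,b) via R1 from conn(g,i), conn(i,b)
round 3: derive conn(g,e) via R1 from conn(g,f), conn(f,e)
round 3: derive conn(g,g) via R1 from conn(g,f), conn(f,g)
round 3: derive conn(g,j) via R1 from conn(g,i), conn(i,j)
round 3: derive conn(i,c) via R1 from conn(i,b), conn(b,c)
round 3: derive conn(i,i) via R1 from conn(i,f), conn(f,i)
round 3: derive deriv(c,a) via R3 from deriv(c,b), conn(b,a)
round 3: derive deriv(c,f) via R3 from deriv(c,c), conn(c,f)
round 3: derive deriv(e,a) via R3 from deriv(e,i), conn(i,a)
round 3: derive deriv(e,b) via R3 from deriv(e,i), conn(i,b)
round 3: derive deriv(e,e) via R3 from deriv(e,f), conn(f,e)
round 3: derive deriv(e,g) via R3 from deriv(e,f), conn(f,g)
round 3: derive deriv(e,j) via R3 from deriv(e,i), conn(i,j)
round 3: derive deriv(f,j) via R3 from deriv(f,b), conn(b,j)
round 3: derive deriv(g,f) via R3 from deriv(g,c), conn(c,f)
round 3: derive deriv(g,i) via R3 from deriv(g,g), conn(g,i)
round 3: derive deriv(g,j) via R3 from deriv(g,b), conn(b,j)
round 3: derive deriv(j,a) via R3 from deriv(j,b), conn(b,a)
round 3: derive deriv(j,c) via R3 from deriv(j,b), conn(b,c)
round 3: derive deriv(j,f) via R3 from deriv(j,e), conn(e,f)
round 3: derive deriv(j,i) via R3 from deriv(j,g), conn(g,i)
round 4: derive conn(g,c) via R1 from conn(g,b), conn(b,c)
round 4: derive deriv(e,c) via R3 from deriv(e,b), conn(b,c)

no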